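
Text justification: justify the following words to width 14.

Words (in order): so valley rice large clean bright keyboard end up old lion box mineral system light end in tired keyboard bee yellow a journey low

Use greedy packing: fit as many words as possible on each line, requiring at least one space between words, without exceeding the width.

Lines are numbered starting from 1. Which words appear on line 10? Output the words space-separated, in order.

Line 1: ['so', 'valley', 'rice'] (min_width=14, slack=0)
Line 2: ['large', 'clean'] (min_width=11, slack=3)
Line 3: ['bright'] (min_width=6, slack=8)
Line 4: ['keyboard', 'end'] (min_width=12, slack=2)
Line 5: ['up', 'old', 'lion'] (min_width=11, slack=3)
Line 6: ['box', 'mineral'] (min_width=11, slack=3)
Line 7: ['system', 'light'] (min_width=12, slack=2)
Line 8: ['end', 'in', 'tired'] (min_width=12, slack=2)
Line 9: ['keyboard', 'bee'] (min_width=12, slack=2)
Line 10: ['yellow', 'a'] (min_width=8, slack=6)
Line 11: ['journey', 'low'] (min_width=11, slack=3)

Answer: yellow a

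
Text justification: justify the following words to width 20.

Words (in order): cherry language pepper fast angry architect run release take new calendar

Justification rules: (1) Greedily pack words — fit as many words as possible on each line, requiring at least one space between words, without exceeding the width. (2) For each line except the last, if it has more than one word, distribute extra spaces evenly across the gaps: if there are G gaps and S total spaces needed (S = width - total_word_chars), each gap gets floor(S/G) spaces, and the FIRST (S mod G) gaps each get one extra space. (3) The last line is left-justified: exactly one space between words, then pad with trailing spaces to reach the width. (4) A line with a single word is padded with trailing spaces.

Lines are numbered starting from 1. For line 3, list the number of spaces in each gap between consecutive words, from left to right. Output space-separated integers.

Answer: 8

Derivation:
Line 1: ['cherry', 'language'] (min_width=15, slack=5)
Line 2: ['pepper', 'fast', 'angry'] (min_width=17, slack=3)
Line 3: ['architect', 'run'] (min_width=13, slack=7)
Line 4: ['release', 'take', 'new'] (min_width=16, slack=4)
Line 5: ['calendar'] (min_width=8, slack=12)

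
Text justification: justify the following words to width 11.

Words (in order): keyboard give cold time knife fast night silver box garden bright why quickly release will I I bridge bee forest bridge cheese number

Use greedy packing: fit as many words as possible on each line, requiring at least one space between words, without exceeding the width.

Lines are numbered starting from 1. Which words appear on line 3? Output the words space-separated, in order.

Answer: time knife

Derivation:
Line 1: ['keyboard'] (min_width=8, slack=3)
Line 2: ['give', 'cold'] (min_width=9, slack=2)
Line 3: ['time', 'knife'] (min_width=10, slack=1)
Line 4: ['fast', 'night'] (min_width=10, slack=1)
Line 5: ['silver', 'box'] (min_width=10, slack=1)
Line 6: ['garden'] (min_width=6, slack=5)
Line 7: ['bright', 'why'] (min_width=10, slack=1)
Line 8: ['quickly'] (min_width=7, slack=4)
Line 9: ['release'] (min_width=7, slack=4)
Line 10: ['will', 'I', 'I'] (min_width=8, slack=3)
Line 11: ['bridge', 'bee'] (min_width=10, slack=1)
Line 12: ['forest'] (min_width=6, slack=5)
Line 13: ['bridge'] (min_width=6, slack=5)
Line 14: ['cheese'] (min_width=6, slack=5)
Line 15: ['number'] (min_width=6, slack=5)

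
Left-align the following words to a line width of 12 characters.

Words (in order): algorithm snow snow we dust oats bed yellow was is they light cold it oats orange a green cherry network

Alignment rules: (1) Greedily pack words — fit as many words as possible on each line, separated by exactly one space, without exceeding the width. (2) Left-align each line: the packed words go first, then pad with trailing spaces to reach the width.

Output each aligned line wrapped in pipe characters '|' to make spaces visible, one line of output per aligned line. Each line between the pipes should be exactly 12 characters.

Line 1: ['algorithm'] (min_width=9, slack=3)
Line 2: ['snow', 'snow', 'we'] (min_width=12, slack=0)
Line 3: ['dust', 'oats'] (min_width=9, slack=3)
Line 4: ['bed', 'yellow'] (min_width=10, slack=2)
Line 5: ['was', 'is', 'they'] (min_width=11, slack=1)
Line 6: ['light', 'cold'] (min_width=10, slack=2)
Line 7: ['it', 'oats'] (min_width=7, slack=5)
Line 8: ['orange', 'a'] (min_width=8, slack=4)
Line 9: ['green', 'cherry'] (min_width=12, slack=0)
Line 10: ['network'] (min_width=7, slack=5)

Answer: |algorithm   |
|snow snow we|
|dust oats   |
|bed yellow  |
|was is they |
|light cold  |
|it oats     |
|orange a    |
|green cherry|
|network     |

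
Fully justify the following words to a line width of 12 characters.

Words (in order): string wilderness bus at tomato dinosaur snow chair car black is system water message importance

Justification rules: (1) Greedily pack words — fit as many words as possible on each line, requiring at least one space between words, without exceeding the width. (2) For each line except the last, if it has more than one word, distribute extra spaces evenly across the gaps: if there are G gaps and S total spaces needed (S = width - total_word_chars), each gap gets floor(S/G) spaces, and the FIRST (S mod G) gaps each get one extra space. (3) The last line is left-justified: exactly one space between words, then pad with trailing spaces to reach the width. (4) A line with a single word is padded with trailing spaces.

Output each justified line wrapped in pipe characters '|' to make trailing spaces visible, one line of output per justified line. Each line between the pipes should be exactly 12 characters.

Answer: |string      |
|wilderness  |
|bus       at|
|tomato      |
|dinosaur    |
|snow   chair|
|car black is|
|system water|
|message     |
|importance  |

Derivation:
Line 1: ['string'] (min_width=6, slack=6)
Line 2: ['wilderness'] (min_width=10, slack=2)
Line 3: ['bus', 'at'] (min_width=6, slack=6)
Line 4: ['tomato'] (min_width=6, slack=6)
Line 5: ['dinosaur'] (min_width=8, slack=4)
Line 6: ['snow', 'chair'] (min_width=10, slack=2)
Line 7: ['car', 'black', 'is'] (min_width=12, slack=0)
Line 8: ['system', 'water'] (min_width=12, slack=0)
Line 9: ['message'] (min_width=7, slack=5)
Line 10: ['importance'] (min_width=10, slack=2)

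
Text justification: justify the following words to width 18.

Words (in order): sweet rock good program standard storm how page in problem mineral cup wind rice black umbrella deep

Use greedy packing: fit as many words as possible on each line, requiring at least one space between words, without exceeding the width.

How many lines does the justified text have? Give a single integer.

Line 1: ['sweet', 'rock', 'good'] (min_width=15, slack=3)
Line 2: ['program', 'standard'] (min_width=16, slack=2)
Line 3: ['storm', 'how', 'page', 'in'] (min_width=17, slack=1)
Line 4: ['problem', 'mineral'] (min_width=15, slack=3)
Line 5: ['cup', 'wind', 'rice'] (min_width=13, slack=5)
Line 6: ['black', 'umbrella'] (min_width=14, slack=4)
Line 7: ['deep'] (min_width=4, slack=14)
Total lines: 7

Answer: 7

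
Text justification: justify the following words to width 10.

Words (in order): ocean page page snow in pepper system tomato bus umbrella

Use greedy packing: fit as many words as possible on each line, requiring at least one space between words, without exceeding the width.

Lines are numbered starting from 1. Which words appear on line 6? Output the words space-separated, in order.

Answer: umbrella

Derivation:
Line 1: ['ocean', 'page'] (min_width=10, slack=0)
Line 2: ['page', 'snow'] (min_width=9, slack=1)
Line 3: ['in', 'pepper'] (min_width=9, slack=1)
Line 4: ['system'] (min_width=6, slack=4)
Line 5: ['tomato', 'bus'] (min_width=10, slack=0)
Line 6: ['umbrella'] (min_width=8, slack=2)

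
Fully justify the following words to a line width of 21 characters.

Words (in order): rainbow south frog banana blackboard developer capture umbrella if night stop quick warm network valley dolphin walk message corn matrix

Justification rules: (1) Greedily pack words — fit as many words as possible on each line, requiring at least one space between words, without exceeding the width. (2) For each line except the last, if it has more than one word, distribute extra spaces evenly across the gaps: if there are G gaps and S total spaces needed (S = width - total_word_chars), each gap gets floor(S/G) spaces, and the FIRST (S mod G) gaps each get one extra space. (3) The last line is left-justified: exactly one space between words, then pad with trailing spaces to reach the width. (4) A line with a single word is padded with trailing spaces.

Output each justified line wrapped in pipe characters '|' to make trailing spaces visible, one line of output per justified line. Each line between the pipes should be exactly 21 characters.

Answer: |rainbow   south  frog|
|banana     blackboard|
|developer     capture|
|umbrella   if   night|
|stop    quick    warm|
|network        valley|
|dolphin  walk message|
|corn matrix          |

Derivation:
Line 1: ['rainbow', 'south', 'frog'] (min_width=18, slack=3)
Line 2: ['banana', 'blackboard'] (min_width=17, slack=4)
Line 3: ['developer', 'capture'] (min_width=17, slack=4)
Line 4: ['umbrella', 'if', 'night'] (min_width=17, slack=4)
Line 5: ['stop', 'quick', 'warm'] (min_width=15, slack=6)
Line 6: ['network', 'valley'] (min_width=14, slack=7)
Line 7: ['dolphin', 'walk', 'message'] (min_width=20, slack=1)
Line 8: ['corn', 'matrix'] (min_width=11, slack=10)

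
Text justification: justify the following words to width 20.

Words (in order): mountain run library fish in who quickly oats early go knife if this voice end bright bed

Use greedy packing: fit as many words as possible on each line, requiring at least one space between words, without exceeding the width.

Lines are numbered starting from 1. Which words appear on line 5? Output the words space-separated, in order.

Answer: bright bed

Derivation:
Line 1: ['mountain', 'run', 'library'] (min_width=20, slack=0)
Line 2: ['fish', 'in', 'who', 'quickly'] (min_width=19, slack=1)
Line 3: ['oats', 'early', 'go', 'knife'] (min_width=19, slack=1)
Line 4: ['if', 'this', 'voice', 'end'] (min_width=17, slack=3)
Line 5: ['bright', 'bed'] (min_width=10, slack=10)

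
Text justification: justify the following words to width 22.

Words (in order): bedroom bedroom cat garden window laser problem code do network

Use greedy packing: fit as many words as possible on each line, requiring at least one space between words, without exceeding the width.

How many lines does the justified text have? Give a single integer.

Line 1: ['bedroom', 'bedroom', 'cat'] (min_width=19, slack=3)
Line 2: ['garden', 'window', 'laser'] (min_width=19, slack=3)
Line 3: ['problem', 'code', 'do'] (min_width=15, slack=7)
Line 4: ['network'] (min_width=7, slack=15)
Total lines: 4

Answer: 4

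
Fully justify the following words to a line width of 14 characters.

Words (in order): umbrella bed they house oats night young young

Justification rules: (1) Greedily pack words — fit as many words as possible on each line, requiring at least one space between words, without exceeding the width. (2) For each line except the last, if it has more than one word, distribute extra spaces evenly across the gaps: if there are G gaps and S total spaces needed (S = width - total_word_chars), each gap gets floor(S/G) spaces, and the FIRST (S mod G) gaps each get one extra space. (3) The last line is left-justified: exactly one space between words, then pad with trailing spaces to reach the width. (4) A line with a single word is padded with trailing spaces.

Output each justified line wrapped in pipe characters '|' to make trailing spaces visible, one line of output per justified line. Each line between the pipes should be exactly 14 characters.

Line 1: ['umbrella', 'bed'] (min_width=12, slack=2)
Line 2: ['they', 'house'] (min_width=10, slack=4)
Line 3: ['oats', 'night'] (min_width=10, slack=4)
Line 4: ['young', 'young'] (min_width=11, slack=3)

Answer: |umbrella   bed|
|they     house|
|oats     night|
|young young   |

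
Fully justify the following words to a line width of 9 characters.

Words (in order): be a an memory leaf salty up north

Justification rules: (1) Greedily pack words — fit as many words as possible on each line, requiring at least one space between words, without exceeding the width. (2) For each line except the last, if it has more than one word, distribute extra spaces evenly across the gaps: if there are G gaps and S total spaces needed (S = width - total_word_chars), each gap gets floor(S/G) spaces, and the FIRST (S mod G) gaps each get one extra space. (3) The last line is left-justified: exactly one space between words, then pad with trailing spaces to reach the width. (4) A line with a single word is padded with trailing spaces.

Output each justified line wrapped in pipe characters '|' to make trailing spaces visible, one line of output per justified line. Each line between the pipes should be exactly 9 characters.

Answer: |be  a  an|
|memory   |
|leaf     |
|salty  up|
|north    |

Derivation:
Line 1: ['be', 'a', 'an'] (min_width=7, slack=2)
Line 2: ['memory'] (min_width=6, slack=3)
Line 3: ['leaf'] (min_width=4, slack=5)
Line 4: ['salty', 'up'] (min_width=8, slack=1)
Line 5: ['north'] (min_width=5, slack=4)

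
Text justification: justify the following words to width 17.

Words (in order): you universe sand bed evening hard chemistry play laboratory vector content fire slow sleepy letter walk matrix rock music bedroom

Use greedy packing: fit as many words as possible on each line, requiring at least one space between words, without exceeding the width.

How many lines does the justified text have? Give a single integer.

Answer: 8

Derivation:
Line 1: ['you', 'universe', 'sand'] (min_width=17, slack=0)
Line 2: ['bed', 'evening', 'hard'] (min_width=16, slack=1)
Line 3: ['chemistry', 'play'] (min_width=14, slack=3)
Line 4: ['laboratory', 'vector'] (min_width=17, slack=0)
Line 5: ['content', 'fire', 'slow'] (min_width=17, slack=0)
Line 6: ['sleepy', 'letter'] (min_width=13, slack=4)
Line 7: ['walk', 'matrix', 'rock'] (min_width=16, slack=1)
Line 8: ['music', 'bedroom'] (min_width=13, slack=4)
Total lines: 8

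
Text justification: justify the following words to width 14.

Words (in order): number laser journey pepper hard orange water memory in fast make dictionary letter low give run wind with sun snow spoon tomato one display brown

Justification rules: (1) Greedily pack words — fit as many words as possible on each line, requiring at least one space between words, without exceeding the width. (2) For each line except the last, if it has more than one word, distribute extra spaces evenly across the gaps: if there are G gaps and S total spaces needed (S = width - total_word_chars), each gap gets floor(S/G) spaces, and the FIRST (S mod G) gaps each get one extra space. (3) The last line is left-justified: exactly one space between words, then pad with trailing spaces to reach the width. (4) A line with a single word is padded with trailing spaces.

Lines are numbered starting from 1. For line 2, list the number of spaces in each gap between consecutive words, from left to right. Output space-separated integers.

Line 1: ['number', 'laser'] (min_width=12, slack=2)
Line 2: ['journey', 'pepper'] (min_width=14, slack=0)
Line 3: ['hard', 'orange'] (min_width=11, slack=3)
Line 4: ['water', 'memory'] (min_width=12, slack=2)
Line 5: ['in', 'fast', 'make'] (min_width=12, slack=2)
Line 6: ['dictionary'] (min_width=10, slack=4)
Line 7: ['letter', 'low'] (min_width=10, slack=4)
Line 8: ['give', 'run', 'wind'] (min_width=13, slack=1)
Line 9: ['with', 'sun', 'snow'] (min_width=13, slack=1)
Line 10: ['spoon', 'tomato'] (min_width=12, slack=2)
Line 11: ['one', 'display'] (min_width=11, slack=3)
Line 12: ['brown'] (min_width=5, slack=9)

Answer: 1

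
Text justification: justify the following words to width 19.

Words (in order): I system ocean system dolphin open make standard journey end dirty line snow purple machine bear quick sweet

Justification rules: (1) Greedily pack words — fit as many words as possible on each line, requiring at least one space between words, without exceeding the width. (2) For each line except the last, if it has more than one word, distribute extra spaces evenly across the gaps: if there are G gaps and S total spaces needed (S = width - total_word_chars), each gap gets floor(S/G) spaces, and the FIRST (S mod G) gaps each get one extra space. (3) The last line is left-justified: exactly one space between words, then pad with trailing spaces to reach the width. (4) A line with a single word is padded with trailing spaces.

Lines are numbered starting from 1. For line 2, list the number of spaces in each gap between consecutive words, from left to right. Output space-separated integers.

Line 1: ['I', 'system', 'ocean'] (min_width=14, slack=5)
Line 2: ['system', 'dolphin', 'open'] (min_width=19, slack=0)
Line 3: ['make', 'standard'] (min_width=13, slack=6)
Line 4: ['journey', 'end', 'dirty'] (min_width=17, slack=2)
Line 5: ['line', 'snow', 'purple'] (min_width=16, slack=3)
Line 6: ['machine', 'bear', 'quick'] (min_width=18, slack=1)
Line 7: ['sweet'] (min_width=5, slack=14)

Answer: 1 1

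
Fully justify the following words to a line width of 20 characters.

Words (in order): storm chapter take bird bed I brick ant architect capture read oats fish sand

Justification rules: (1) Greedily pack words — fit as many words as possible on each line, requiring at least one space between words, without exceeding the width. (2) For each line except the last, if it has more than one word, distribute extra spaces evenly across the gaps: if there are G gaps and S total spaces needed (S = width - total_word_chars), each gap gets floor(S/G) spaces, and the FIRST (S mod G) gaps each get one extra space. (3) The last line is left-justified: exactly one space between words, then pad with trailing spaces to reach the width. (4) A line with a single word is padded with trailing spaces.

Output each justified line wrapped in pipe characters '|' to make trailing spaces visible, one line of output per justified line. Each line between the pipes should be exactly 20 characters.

Line 1: ['storm', 'chapter', 'take'] (min_width=18, slack=2)
Line 2: ['bird', 'bed', 'I', 'brick', 'ant'] (min_width=20, slack=0)
Line 3: ['architect', 'capture'] (min_width=17, slack=3)
Line 4: ['read', 'oats', 'fish', 'sand'] (min_width=19, slack=1)

Answer: |storm  chapter  take|
|bird bed I brick ant|
|architect    capture|
|read oats fish sand |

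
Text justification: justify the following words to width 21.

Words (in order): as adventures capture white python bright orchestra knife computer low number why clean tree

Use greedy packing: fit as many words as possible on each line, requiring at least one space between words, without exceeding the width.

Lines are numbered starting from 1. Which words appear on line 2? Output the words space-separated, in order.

Answer: white python bright

Derivation:
Line 1: ['as', 'adventures', 'capture'] (min_width=21, slack=0)
Line 2: ['white', 'python', 'bright'] (min_width=19, slack=2)
Line 3: ['orchestra', 'knife'] (min_width=15, slack=6)
Line 4: ['computer', 'low', 'number'] (min_width=19, slack=2)
Line 5: ['why', 'clean', 'tree'] (min_width=14, slack=7)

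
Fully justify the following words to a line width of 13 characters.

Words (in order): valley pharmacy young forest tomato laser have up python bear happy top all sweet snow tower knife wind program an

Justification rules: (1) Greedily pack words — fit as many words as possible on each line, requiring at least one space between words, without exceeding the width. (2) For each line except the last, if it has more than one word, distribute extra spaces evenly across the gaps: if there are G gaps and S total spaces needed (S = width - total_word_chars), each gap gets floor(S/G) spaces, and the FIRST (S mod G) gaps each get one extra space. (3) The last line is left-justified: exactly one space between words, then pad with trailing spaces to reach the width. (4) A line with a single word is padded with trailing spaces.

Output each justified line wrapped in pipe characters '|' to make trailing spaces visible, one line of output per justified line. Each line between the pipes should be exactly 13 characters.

Line 1: ['valley'] (min_width=6, slack=7)
Line 2: ['pharmacy'] (min_width=8, slack=5)
Line 3: ['young', 'forest'] (min_width=12, slack=1)
Line 4: ['tomato', 'laser'] (min_width=12, slack=1)
Line 5: ['have', 'up'] (min_width=7, slack=6)
Line 6: ['python', 'bear'] (min_width=11, slack=2)
Line 7: ['happy', 'top', 'all'] (min_width=13, slack=0)
Line 8: ['sweet', 'snow'] (min_width=10, slack=3)
Line 9: ['tower', 'knife'] (min_width=11, slack=2)
Line 10: ['wind', 'program'] (min_width=12, slack=1)
Line 11: ['an'] (min_width=2, slack=11)

Answer: |valley       |
|pharmacy     |
|young  forest|
|tomato  laser|
|have       up|
|python   bear|
|happy top all|
|sweet    snow|
|tower   knife|
|wind  program|
|an           |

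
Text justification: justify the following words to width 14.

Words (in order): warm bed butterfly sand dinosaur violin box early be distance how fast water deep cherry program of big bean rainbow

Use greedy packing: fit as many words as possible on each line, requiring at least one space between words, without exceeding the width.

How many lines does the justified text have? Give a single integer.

Line 1: ['warm', 'bed'] (min_width=8, slack=6)
Line 2: ['butterfly', 'sand'] (min_width=14, slack=0)
Line 3: ['dinosaur'] (min_width=8, slack=6)
Line 4: ['violin', 'box'] (min_width=10, slack=4)
Line 5: ['early', 'be'] (min_width=8, slack=6)
Line 6: ['distance', 'how'] (min_width=12, slack=2)
Line 7: ['fast', 'water'] (min_width=10, slack=4)
Line 8: ['deep', 'cherry'] (min_width=11, slack=3)
Line 9: ['program', 'of', 'big'] (min_width=14, slack=0)
Line 10: ['bean', 'rainbow'] (min_width=12, slack=2)
Total lines: 10

Answer: 10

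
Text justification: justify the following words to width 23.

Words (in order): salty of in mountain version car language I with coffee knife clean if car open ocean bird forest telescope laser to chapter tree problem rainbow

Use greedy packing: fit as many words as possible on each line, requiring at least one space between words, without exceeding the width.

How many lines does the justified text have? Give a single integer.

Line 1: ['salty', 'of', 'in', 'mountain'] (min_width=20, slack=3)
Line 2: ['version', 'car', 'language', 'I'] (min_width=22, slack=1)
Line 3: ['with', 'coffee', 'knife', 'clean'] (min_width=23, slack=0)
Line 4: ['if', 'car', 'open', 'ocean', 'bird'] (min_width=22, slack=1)
Line 5: ['forest', 'telescope', 'laser'] (min_width=22, slack=1)
Line 6: ['to', 'chapter', 'tree', 'problem'] (min_width=23, slack=0)
Line 7: ['rainbow'] (min_width=7, slack=16)
Total lines: 7

Answer: 7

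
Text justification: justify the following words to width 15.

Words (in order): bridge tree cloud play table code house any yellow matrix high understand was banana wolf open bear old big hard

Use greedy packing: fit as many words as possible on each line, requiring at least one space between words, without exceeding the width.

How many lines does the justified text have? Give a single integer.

Answer: 9

Derivation:
Line 1: ['bridge', 'tree'] (min_width=11, slack=4)
Line 2: ['cloud', 'play'] (min_width=10, slack=5)
Line 3: ['table', 'code'] (min_width=10, slack=5)
Line 4: ['house', 'any'] (min_width=9, slack=6)
Line 5: ['yellow', 'matrix'] (min_width=13, slack=2)
Line 6: ['high', 'understand'] (min_width=15, slack=0)
Line 7: ['was', 'banana', 'wolf'] (min_width=15, slack=0)
Line 8: ['open', 'bear', 'old'] (min_width=13, slack=2)
Line 9: ['big', 'hard'] (min_width=8, slack=7)
Total lines: 9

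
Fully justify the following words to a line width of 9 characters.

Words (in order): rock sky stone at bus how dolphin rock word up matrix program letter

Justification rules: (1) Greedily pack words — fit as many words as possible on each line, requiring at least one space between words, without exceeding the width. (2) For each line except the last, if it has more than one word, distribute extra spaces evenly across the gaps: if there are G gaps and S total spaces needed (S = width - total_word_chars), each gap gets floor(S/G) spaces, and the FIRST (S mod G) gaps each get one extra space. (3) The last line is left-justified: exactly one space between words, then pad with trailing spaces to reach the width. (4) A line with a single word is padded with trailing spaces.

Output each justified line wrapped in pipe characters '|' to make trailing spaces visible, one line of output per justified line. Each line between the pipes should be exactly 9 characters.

Line 1: ['rock', 'sky'] (min_width=8, slack=1)
Line 2: ['stone', 'at'] (min_width=8, slack=1)
Line 3: ['bus', 'how'] (min_width=7, slack=2)
Line 4: ['dolphin'] (min_width=7, slack=2)
Line 5: ['rock', 'word'] (min_width=9, slack=0)
Line 6: ['up', 'matrix'] (min_width=9, slack=0)
Line 7: ['program'] (min_width=7, slack=2)
Line 8: ['letter'] (min_width=6, slack=3)

Answer: |rock  sky|
|stone  at|
|bus   how|
|dolphin  |
|rock word|
|up matrix|
|program  |
|letter   |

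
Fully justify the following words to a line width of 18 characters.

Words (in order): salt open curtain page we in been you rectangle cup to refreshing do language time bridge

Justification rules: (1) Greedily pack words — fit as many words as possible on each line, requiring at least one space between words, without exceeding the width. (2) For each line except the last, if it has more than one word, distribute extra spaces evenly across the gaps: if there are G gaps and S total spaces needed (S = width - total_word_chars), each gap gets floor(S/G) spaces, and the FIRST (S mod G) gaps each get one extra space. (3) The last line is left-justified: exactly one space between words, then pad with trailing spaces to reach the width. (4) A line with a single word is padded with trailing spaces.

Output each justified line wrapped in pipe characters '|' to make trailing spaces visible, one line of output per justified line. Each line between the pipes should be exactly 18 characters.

Line 1: ['salt', 'open', 'curtain'] (min_width=17, slack=1)
Line 2: ['page', 'we', 'in', 'been'] (min_width=15, slack=3)
Line 3: ['you', 'rectangle', 'cup'] (min_width=17, slack=1)
Line 4: ['to', 'refreshing', 'do'] (min_width=16, slack=2)
Line 5: ['language', 'time'] (min_width=13, slack=5)
Line 6: ['bridge'] (min_width=6, slack=12)

Answer: |salt  open curtain|
|page  we  in  been|
|you  rectangle cup|
|to  refreshing  do|
|language      time|
|bridge            |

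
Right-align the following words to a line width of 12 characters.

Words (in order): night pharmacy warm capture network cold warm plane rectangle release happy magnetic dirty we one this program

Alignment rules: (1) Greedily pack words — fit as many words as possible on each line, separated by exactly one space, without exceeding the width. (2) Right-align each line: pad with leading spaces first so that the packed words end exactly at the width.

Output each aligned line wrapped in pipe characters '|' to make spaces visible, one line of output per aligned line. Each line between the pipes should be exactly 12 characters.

Line 1: ['night'] (min_width=5, slack=7)
Line 2: ['pharmacy'] (min_width=8, slack=4)
Line 3: ['warm', 'capture'] (min_width=12, slack=0)
Line 4: ['network', 'cold'] (min_width=12, slack=0)
Line 5: ['warm', 'plane'] (min_width=10, slack=2)
Line 6: ['rectangle'] (min_width=9, slack=3)
Line 7: ['release'] (min_width=7, slack=5)
Line 8: ['happy'] (min_width=5, slack=7)
Line 9: ['magnetic'] (min_width=8, slack=4)
Line 10: ['dirty', 'we', 'one'] (min_width=12, slack=0)
Line 11: ['this', 'program'] (min_width=12, slack=0)

Answer: |       night|
|    pharmacy|
|warm capture|
|network cold|
|  warm plane|
|   rectangle|
|     release|
|       happy|
|    magnetic|
|dirty we one|
|this program|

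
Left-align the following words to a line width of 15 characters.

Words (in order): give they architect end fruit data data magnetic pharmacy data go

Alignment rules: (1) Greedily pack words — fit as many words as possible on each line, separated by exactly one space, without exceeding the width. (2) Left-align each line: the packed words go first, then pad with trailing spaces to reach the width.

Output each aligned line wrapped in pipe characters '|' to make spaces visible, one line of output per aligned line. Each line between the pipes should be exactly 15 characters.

Answer: |give they      |
|architect end  |
|fruit data data|
|magnetic       |
|pharmacy data  |
|go             |

Derivation:
Line 1: ['give', 'they'] (min_width=9, slack=6)
Line 2: ['architect', 'end'] (min_width=13, slack=2)
Line 3: ['fruit', 'data', 'data'] (min_width=15, slack=0)
Line 4: ['magnetic'] (min_width=8, slack=7)
Line 5: ['pharmacy', 'data'] (min_width=13, slack=2)
Line 6: ['go'] (min_width=2, slack=13)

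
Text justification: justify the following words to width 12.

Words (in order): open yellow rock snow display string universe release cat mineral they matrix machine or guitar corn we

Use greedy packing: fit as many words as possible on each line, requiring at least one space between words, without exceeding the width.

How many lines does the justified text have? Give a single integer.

Line 1: ['open', 'yellow'] (min_width=11, slack=1)
Line 2: ['rock', 'snow'] (min_width=9, slack=3)
Line 3: ['display'] (min_width=7, slack=5)
Line 4: ['string'] (min_width=6, slack=6)
Line 5: ['universe'] (min_width=8, slack=4)
Line 6: ['release', 'cat'] (min_width=11, slack=1)
Line 7: ['mineral', 'they'] (min_width=12, slack=0)
Line 8: ['matrix'] (min_width=6, slack=6)
Line 9: ['machine', 'or'] (min_width=10, slack=2)
Line 10: ['guitar', 'corn'] (min_width=11, slack=1)
Line 11: ['we'] (min_width=2, slack=10)
Total lines: 11

Answer: 11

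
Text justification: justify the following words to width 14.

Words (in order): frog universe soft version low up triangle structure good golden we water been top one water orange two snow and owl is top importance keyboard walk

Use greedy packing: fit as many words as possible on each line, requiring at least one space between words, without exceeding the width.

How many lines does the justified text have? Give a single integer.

Line 1: ['frog', 'universe'] (min_width=13, slack=1)
Line 2: ['soft', 'version'] (min_width=12, slack=2)
Line 3: ['low', 'up'] (min_width=6, slack=8)
Line 4: ['triangle'] (min_width=8, slack=6)
Line 5: ['structure', 'good'] (min_width=14, slack=0)
Line 6: ['golden', 'we'] (min_width=9, slack=5)
Line 7: ['water', 'been', 'top'] (min_width=14, slack=0)
Line 8: ['one', 'water'] (min_width=9, slack=5)
Line 9: ['orange', 'two'] (min_width=10, slack=4)
Line 10: ['snow', 'and', 'owl'] (min_width=12, slack=2)
Line 11: ['is', 'top'] (min_width=6, slack=8)
Line 12: ['importance'] (min_width=10, slack=4)
Line 13: ['keyboard', 'walk'] (min_width=13, slack=1)
Total lines: 13

Answer: 13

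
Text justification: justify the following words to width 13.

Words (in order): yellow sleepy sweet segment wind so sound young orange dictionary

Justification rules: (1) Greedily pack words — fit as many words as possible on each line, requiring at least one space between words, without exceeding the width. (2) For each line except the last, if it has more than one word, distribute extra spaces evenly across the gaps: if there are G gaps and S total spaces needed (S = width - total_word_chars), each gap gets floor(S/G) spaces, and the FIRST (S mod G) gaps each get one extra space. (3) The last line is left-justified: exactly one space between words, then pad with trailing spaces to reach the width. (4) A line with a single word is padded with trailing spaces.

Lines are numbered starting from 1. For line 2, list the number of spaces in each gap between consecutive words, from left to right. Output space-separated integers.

Answer: 1

Derivation:
Line 1: ['yellow', 'sleepy'] (min_width=13, slack=0)
Line 2: ['sweet', 'segment'] (min_width=13, slack=0)
Line 3: ['wind', 'so', 'sound'] (min_width=13, slack=0)
Line 4: ['young', 'orange'] (min_width=12, slack=1)
Line 5: ['dictionary'] (min_width=10, slack=3)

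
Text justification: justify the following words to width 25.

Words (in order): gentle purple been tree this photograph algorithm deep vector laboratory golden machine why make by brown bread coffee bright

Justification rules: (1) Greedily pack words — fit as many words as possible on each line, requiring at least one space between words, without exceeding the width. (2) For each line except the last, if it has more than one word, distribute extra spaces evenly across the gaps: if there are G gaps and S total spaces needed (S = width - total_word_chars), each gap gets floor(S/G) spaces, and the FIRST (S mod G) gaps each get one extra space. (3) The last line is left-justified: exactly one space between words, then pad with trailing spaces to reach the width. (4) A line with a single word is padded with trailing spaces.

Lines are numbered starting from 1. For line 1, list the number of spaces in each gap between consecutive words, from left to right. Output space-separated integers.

Line 1: ['gentle', 'purple', 'been', 'tree'] (min_width=23, slack=2)
Line 2: ['this', 'photograph', 'algorithm'] (min_width=25, slack=0)
Line 3: ['deep', 'vector', 'laboratory'] (min_width=22, slack=3)
Line 4: ['golden', 'machine', 'why', 'make'] (min_width=23, slack=2)
Line 5: ['by', 'brown', 'bread', 'coffee'] (min_width=21, slack=4)
Line 6: ['bright'] (min_width=6, slack=19)

Answer: 2 2 1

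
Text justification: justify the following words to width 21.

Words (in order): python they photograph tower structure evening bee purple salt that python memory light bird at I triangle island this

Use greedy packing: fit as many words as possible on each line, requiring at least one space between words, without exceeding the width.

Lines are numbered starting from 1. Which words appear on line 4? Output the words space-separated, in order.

Answer: purple salt that

Derivation:
Line 1: ['python', 'they'] (min_width=11, slack=10)
Line 2: ['photograph', 'tower'] (min_width=16, slack=5)
Line 3: ['structure', 'evening', 'bee'] (min_width=21, slack=0)
Line 4: ['purple', 'salt', 'that'] (min_width=16, slack=5)
Line 5: ['python', 'memory', 'light'] (min_width=19, slack=2)
Line 6: ['bird', 'at', 'I', 'triangle'] (min_width=18, slack=3)
Line 7: ['island', 'this'] (min_width=11, slack=10)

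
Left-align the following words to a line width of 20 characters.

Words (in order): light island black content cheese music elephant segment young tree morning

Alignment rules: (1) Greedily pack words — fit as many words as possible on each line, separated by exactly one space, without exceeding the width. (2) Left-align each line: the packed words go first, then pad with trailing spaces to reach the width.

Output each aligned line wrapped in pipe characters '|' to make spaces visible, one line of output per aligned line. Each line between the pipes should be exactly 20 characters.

Answer: |light island black  |
|content cheese music|
|elephant segment    |
|young tree morning  |

Derivation:
Line 1: ['light', 'island', 'black'] (min_width=18, slack=2)
Line 2: ['content', 'cheese', 'music'] (min_width=20, slack=0)
Line 3: ['elephant', 'segment'] (min_width=16, slack=4)
Line 4: ['young', 'tree', 'morning'] (min_width=18, slack=2)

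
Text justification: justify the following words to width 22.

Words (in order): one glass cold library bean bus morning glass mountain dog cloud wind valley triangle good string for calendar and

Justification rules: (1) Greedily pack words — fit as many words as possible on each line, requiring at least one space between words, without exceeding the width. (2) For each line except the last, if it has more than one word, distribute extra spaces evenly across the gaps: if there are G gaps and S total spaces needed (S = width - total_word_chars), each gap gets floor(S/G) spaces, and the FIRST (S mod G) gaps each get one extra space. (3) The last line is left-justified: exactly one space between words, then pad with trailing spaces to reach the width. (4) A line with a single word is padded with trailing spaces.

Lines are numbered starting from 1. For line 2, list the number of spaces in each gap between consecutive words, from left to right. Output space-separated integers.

Answer: 1 1 1

Derivation:
Line 1: ['one', 'glass', 'cold', 'library'] (min_width=22, slack=0)
Line 2: ['bean', 'bus', 'morning', 'glass'] (min_width=22, slack=0)
Line 3: ['mountain', 'dog', 'cloud'] (min_width=18, slack=4)
Line 4: ['wind', 'valley', 'triangle'] (min_width=20, slack=2)
Line 5: ['good', 'string', 'for'] (min_width=15, slack=7)
Line 6: ['calendar', 'and'] (min_width=12, slack=10)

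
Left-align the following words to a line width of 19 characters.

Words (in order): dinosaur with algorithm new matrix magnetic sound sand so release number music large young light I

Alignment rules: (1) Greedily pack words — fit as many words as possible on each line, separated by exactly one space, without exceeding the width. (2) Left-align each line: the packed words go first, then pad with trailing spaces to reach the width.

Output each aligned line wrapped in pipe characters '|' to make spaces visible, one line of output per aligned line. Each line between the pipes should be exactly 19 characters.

Line 1: ['dinosaur', 'with'] (min_width=13, slack=6)
Line 2: ['algorithm', 'new'] (min_width=13, slack=6)
Line 3: ['matrix', 'magnetic'] (min_width=15, slack=4)
Line 4: ['sound', 'sand', 'so'] (min_width=13, slack=6)
Line 5: ['release', 'number'] (min_width=14, slack=5)
Line 6: ['music', 'large', 'young'] (min_width=17, slack=2)
Line 7: ['light', 'I'] (min_width=7, slack=12)

Answer: |dinosaur with      |
|algorithm new      |
|matrix magnetic    |
|sound sand so      |
|release number     |
|music large young  |
|light I            |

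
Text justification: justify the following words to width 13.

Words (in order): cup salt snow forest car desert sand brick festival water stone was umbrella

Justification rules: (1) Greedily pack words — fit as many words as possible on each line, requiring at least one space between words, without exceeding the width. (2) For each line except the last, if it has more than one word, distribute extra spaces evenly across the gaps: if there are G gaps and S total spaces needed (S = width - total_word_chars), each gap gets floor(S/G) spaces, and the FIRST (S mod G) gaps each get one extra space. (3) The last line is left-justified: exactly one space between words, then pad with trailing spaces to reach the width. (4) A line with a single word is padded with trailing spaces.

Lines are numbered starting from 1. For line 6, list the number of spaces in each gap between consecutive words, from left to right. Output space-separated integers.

Answer: 3

Derivation:
Line 1: ['cup', 'salt', 'snow'] (min_width=13, slack=0)
Line 2: ['forest', 'car'] (min_width=10, slack=3)
Line 3: ['desert', 'sand'] (min_width=11, slack=2)
Line 4: ['brick'] (min_width=5, slack=8)
Line 5: ['festival'] (min_width=8, slack=5)
Line 6: ['water', 'stone'] (min_width=11, slack=2)
Line 7: ['was', 'umbrella'] (min_width=12, slack=1)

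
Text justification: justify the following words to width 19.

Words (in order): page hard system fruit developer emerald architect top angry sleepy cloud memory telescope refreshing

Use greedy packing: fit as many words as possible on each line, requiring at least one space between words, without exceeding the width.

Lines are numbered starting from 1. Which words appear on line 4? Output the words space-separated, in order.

Line 1: ['page', 'hard', 'system'] (min_width=16, slack=3)
Line 2: ['fruit', 'developer'] (min_width=15, slack=4)
Line 3: ['emerald', 'architect'] (min_width=17, slack=2)
Line 4: ['top', 'angry', 'sleepy'] (min_width=16, slack=3)
Line 5: ['cloud', 'memory'] (min_width=12, slack=7)
Line 6: ['telescope'] (min_width=9, slack=10)
Line 7: ['refreshing'] (min_width=10, slack=9)

Answer: top angry sleepy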